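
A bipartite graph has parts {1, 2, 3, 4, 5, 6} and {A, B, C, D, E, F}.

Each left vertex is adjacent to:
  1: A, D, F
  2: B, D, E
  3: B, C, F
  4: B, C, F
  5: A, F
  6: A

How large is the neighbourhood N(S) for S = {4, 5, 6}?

4

The union of neighbours of {4, 5, 6} is {A, B, C, F}, which has 4 elements.
Since |N(S)| = 4 ≥ |S| = 3, Hall's condition holds for this subset.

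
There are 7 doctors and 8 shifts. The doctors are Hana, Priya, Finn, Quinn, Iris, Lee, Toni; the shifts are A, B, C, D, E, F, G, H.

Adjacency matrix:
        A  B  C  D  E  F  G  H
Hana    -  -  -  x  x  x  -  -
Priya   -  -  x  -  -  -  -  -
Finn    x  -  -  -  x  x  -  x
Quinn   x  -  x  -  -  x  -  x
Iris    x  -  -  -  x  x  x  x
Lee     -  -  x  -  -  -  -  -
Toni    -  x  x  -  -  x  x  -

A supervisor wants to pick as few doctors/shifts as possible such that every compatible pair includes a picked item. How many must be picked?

{Hana, Finn, Quinn, Iris, Toni, C} is a vertex cover of size 6: every edge has an endpoint in this set.
No smaller cover exists because Hana–E, Priya–C, Finn–H, Quinn–F, Iris–G, Toni–B is a matching of size 6, and a cover must include an endpoint of each of these disjoint edges (König's theorem).

6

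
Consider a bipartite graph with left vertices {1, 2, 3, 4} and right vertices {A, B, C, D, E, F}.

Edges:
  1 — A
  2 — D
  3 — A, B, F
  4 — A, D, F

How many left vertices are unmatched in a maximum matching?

0

One maximum matching: 1-A, 2-D, 3-B, 4-F.
This saturates every left vertex, so 4 is the maximum.
That matches 4 of the 4, leaving 0 unmatched; no matching can do better.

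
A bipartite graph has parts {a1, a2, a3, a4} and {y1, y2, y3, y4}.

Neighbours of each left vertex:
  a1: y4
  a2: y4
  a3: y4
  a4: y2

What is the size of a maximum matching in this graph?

2

A valid assignment of size 2: a1→y4, a4→y2.
The set {a1, a2, a3} has only 1 neighbour ({y4}), so by Hall's theorem at most 2 of the 4 left vertices can be matched.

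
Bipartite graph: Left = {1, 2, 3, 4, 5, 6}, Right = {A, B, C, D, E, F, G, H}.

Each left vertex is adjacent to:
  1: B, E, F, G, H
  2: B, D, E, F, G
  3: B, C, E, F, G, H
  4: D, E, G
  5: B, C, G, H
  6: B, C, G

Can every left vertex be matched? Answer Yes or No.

Yes

A valid assignment of size 6: 1→G, 2→E, 3→H, 4→D, 5→C, 6→B.
All 6 left vertices are covered.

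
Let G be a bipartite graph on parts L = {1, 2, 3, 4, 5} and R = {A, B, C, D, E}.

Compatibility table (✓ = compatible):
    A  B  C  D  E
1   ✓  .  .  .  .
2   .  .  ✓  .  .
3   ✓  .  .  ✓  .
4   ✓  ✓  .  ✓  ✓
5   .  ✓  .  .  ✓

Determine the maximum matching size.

5

For example, pair 1–A, 2–C, 3–D, 4–E, 5–B.
This saturates every left vertex, so 5 is the maximum.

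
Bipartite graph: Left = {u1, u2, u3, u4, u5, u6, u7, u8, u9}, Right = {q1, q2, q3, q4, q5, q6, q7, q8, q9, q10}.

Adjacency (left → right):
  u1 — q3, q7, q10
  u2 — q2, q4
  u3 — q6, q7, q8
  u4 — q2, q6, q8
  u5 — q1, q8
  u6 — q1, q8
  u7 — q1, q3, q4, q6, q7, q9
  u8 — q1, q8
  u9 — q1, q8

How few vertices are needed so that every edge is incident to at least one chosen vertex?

{u1, u2, u3, u4, u7, q1, q8} is a vertex cover of size 7: every edge has an endpoint in this set.
No smaller cover exists because u1–q10, u2–q4, u3–q7, u4–q2, u5–q1, u6–q8, u7–q9 is a matching of size 7, and a cover must include an endpoint of each of these disjoint edges (König's theorem).

7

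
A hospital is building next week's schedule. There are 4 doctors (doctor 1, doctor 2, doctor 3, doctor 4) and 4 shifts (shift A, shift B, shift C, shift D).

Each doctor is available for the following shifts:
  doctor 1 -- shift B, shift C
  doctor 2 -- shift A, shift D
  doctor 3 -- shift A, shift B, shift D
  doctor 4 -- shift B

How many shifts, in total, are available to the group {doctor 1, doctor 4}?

The union of neighbours of {doctor 1, doctor 4} is {shift B, shift C}, which has 2 elements.
Since |N(S)| = 2 ≥ |S| = 2, Hall's condition holds for this subset.

2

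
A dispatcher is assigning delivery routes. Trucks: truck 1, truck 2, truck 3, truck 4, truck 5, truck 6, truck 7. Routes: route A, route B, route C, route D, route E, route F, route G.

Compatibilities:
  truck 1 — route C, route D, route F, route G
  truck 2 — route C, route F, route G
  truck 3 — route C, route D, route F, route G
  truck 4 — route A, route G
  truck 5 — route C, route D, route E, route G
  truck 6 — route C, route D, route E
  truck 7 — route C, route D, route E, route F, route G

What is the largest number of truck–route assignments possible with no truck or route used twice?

6

For example, pair truck 1→route D, truck 2→route C, truck 3→route F, truck 4→route A, truck 5→route G, truck 6→route E.
The set {truck 1, truck 2, truck 3, truck 5, truck 6, truck 7} has only 5 neighbours ({route C, route D, route E, route F, route G}), so by Hall's theorem at most 6 of the 7 trucks can be matched.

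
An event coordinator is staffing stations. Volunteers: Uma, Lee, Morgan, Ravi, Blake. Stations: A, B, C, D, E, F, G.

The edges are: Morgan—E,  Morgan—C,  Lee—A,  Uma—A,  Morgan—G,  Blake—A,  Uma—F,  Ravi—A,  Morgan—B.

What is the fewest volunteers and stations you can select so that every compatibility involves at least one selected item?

{Uma, Morgan, A} is a vertex cover of size 3: every edge has an endpoint in this set.
No smaller cover exists because Uma–F, Lee–A, Morgan–B is a matching of size 3, and a cover must include an endpoint of each of these disjoint edges (König's theorem).

3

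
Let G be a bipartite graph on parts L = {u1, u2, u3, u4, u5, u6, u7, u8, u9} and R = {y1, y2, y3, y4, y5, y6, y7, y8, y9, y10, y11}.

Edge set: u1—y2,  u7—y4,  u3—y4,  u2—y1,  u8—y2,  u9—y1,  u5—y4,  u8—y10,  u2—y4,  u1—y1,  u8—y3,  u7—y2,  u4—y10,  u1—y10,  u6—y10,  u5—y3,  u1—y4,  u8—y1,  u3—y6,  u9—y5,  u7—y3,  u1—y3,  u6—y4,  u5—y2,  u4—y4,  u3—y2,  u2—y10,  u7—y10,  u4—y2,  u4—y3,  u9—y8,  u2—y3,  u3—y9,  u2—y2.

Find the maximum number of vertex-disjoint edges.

7

One maximum matching: u1–y1, u2–y4, u3–y6, u4–y3, u5–y2, u6–y10, u9–y5.
The set {u1, u2, u4, u5, u6, u7, u8} has only 5 neighbours ({y1, y10, y2, y3, y4}), so by Hall's theorem at most 7 of the 9 left vertices can be matched.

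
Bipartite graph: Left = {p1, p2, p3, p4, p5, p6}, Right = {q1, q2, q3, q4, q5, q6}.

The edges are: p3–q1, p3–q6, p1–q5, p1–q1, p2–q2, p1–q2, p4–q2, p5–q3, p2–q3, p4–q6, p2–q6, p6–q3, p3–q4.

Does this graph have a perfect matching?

The set {p5, p6} has only 1 neighbour ({q3}), so by Hall's theorem at most 5 of the 6 left vertices can be matched.
Hence no matching covers every left vertex.

No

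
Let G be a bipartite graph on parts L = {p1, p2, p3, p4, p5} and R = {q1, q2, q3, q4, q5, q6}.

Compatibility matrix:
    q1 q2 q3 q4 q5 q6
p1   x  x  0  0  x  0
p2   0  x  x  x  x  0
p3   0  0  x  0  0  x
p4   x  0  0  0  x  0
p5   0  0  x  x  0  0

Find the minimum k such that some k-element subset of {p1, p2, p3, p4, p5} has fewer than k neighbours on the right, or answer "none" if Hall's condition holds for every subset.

A matching saturating every left vertex exists, for instance p1→q5, p2→q2, p3→q6, p4→q1, p5→q4.
By Hall's marriage theorem, this means |N(S)| ≥ |S| for every subset S, so no violating subset exists.

none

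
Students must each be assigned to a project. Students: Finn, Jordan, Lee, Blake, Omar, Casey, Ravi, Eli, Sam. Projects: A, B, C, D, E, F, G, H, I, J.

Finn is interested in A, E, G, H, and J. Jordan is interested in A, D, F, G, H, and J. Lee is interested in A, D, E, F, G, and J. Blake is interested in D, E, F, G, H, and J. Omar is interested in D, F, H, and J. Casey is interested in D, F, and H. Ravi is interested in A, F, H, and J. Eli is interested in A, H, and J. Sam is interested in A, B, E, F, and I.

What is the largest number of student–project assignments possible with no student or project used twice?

One maximum matching: Finn-E, Jordan-F, Lee-A, Blake-G, Omar-J, Casey-D, Ravi-H, Sam-B.
The set {Finn, Jordan, Lee, Blake, Omar, Casey, Ravi, Eli} has only 7 neighbours ({A, D, E, F, G, H, J}), so by Hall's theorem at most 8 of the 9 students can be matched.

8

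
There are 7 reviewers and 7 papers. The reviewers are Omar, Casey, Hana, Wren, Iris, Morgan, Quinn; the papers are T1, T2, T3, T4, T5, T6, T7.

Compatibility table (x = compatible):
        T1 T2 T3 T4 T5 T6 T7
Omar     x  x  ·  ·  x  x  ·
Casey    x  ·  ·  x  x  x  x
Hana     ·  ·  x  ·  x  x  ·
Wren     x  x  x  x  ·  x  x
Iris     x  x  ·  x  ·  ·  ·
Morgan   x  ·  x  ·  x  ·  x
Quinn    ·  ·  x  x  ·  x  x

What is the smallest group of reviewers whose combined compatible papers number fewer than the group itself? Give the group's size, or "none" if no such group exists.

A matching saturating every reviewer exists, for instance Omar→T2, Casey→T4, Hana→T6, Wren→T3, Iris→T1, Morgan→T5, Quinn→T7.
By Hall's marriage theorem, this means |N(S)| ≥ |S| for every subset S, so no violating subset exists.

none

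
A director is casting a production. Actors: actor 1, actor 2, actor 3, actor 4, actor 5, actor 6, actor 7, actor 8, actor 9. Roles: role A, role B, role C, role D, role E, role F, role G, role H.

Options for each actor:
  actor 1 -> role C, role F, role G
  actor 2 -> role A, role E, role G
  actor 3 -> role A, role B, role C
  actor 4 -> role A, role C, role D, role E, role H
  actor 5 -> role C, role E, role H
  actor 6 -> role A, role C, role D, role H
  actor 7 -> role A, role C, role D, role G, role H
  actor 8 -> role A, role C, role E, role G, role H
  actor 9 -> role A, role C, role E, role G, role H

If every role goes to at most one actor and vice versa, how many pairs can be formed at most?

8

For example, pair actor 1→role F, actor 2→role A, actor 3→role B, actor 4→role H, actor 5→role E, actor 6→role D, actor 7→role C, actor 8→role G.
The set {actor 2, actor 4, actor 5, actor 6, actor 7, actor 8, actor 9} has only 6 neighbours ({role A, role C, role D, role E, role G, role H}), so by Hall's theorem at most 8 of the 9 actors can be matched.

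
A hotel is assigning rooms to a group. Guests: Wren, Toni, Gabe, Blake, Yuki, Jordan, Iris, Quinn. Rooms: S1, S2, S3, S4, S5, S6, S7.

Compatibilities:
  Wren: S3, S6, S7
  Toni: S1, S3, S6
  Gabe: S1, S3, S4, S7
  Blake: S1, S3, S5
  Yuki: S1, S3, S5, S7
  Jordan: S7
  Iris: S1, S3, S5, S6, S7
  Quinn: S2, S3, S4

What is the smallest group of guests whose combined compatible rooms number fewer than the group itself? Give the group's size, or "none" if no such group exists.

Take S = {Wren, Toni, Blake, Yuki, Jordan, Iris}. Its neighbourhood is {S1, S3, S5, S6, S7}, so |N(S)| = 5 < |S| = 6.
Every subset of size less than 6 has at least as many neighbours as members, so 6 is the minimum.

6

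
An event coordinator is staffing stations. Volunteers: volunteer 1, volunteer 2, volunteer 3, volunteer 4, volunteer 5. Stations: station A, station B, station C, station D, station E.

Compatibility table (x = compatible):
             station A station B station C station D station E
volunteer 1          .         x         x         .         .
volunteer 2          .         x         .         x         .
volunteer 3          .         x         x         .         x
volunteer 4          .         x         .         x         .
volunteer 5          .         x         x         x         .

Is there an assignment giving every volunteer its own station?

The set {volunteer 1, volunteer 2, volunteer 4, volunteer 5} has only 3 neighbours ({station B, station C, station D}), so by Hall's theorem at most 4 of the 5 volunteers can be matched.
Hence no matching covers every volunteer.

No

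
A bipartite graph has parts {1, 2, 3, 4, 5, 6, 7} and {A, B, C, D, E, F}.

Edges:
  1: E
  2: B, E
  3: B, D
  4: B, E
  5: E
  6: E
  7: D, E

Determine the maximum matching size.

3

One maximum matching: 1→E, 2→B, 3→D.
The set {1, 2, 3, 4, 5, 6, 7} has only 3 neighbours ({B, D, E}), so by Hall's theorem at most 3 of the 7 left vertices can be matched.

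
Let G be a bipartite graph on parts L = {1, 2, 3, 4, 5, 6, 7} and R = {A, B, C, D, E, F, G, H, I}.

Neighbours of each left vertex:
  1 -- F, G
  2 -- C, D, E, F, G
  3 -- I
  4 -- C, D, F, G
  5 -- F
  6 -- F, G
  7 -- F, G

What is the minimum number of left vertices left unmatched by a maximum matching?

For example, pair 1→G, 2→E, 3→I, 4→C, 5→F.
The set {1, 5, 6, 7} has only 2 neighbours ({F, G}), so by Hall's theorem at most 5 of the 7 left vertices can be matched.
That matches 5 of the 7, leaving 2 unmatched; no matching can do better.

2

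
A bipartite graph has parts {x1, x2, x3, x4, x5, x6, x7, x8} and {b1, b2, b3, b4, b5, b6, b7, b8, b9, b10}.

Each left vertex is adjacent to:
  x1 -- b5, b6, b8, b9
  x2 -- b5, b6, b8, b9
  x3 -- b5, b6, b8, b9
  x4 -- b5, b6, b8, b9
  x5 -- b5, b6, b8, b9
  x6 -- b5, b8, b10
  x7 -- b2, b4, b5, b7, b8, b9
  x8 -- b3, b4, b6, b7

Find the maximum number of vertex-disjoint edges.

A valid assignment of size 7: x1-b9, x2-b6, x3-b8, x4-b5, x6-b10, x7-b7, x8-b3.
The set {x1, x2, x3, x4, x5} has only 4 neighbours ({b5, b6, b8, b9}), so by Hall's theorem at most 7 of the 8 left vertices can be matched.

7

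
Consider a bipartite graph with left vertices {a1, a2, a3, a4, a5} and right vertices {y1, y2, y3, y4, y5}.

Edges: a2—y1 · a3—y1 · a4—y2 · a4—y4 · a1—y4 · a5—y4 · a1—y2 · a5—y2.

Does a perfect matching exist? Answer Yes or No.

The set {a1, a2, a3, a4, a5} has only 3 neighbours ({y1, y2, y4}), so by Hall's theorem at most 3 of the 5 left vertices can be matched.
Hence no matching covers every left vertex.

No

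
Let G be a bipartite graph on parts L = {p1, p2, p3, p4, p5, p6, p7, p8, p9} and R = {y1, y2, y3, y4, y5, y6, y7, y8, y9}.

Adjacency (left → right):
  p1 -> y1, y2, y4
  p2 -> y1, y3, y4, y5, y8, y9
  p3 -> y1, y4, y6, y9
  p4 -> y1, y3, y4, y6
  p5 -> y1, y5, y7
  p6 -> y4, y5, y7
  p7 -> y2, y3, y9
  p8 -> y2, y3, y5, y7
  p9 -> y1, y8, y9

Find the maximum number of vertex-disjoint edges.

9

One maximum matching: p1-y2, p2-y8, p3-y9, p4-y6, p5-y7, p6-y4, p7-y3, p8-y5, p9-y1.
All 9 left vertices are matched, so no larger matching exists.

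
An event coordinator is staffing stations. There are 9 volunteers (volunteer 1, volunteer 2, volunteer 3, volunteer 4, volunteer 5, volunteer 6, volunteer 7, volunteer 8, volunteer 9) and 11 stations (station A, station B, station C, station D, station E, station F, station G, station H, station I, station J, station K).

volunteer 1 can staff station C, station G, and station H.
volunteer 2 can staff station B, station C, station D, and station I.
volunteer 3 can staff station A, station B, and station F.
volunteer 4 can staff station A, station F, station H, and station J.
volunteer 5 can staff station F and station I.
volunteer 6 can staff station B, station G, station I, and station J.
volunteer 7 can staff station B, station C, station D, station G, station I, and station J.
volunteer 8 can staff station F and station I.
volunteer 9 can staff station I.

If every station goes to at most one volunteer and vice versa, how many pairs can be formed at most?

8

For example, pair volunteer 1–station H, volunteer 2–station D, volunteer 3–station B, volunteer 4–station A, volunteer 5–station I, volunteer 6–station G, volunteer 7–station J, volunteer 8–station F.
The set {volunteer 5, volunteer 8, volunteer 9} has only 2 neighbours ({station F, station I}), so by Hall's theorem at most 8 of the 9 volunteers can be matched.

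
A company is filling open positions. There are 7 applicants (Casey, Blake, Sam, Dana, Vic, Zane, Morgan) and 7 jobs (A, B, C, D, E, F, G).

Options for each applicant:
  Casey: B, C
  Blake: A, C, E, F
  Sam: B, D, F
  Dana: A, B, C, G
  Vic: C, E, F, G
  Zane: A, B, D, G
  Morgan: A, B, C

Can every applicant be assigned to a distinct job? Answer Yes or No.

A valid assignment of size 7: Casey–C, Blake–F, Sam–D, Dana–A, Vic–E, Zane–G, Morgan–B.
Every applicant is matched, so this is a perfect matching.

Yes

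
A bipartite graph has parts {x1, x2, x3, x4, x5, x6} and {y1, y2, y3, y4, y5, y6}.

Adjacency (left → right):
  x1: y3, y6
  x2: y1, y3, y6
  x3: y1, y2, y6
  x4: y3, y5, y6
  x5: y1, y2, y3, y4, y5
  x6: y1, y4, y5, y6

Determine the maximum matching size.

One maximum matching: x1-y6, x2-y3, x3-y2, x4-y5, x5-y4, x6-y1.
This saturates every left vertex, so 6 is the maximum.

6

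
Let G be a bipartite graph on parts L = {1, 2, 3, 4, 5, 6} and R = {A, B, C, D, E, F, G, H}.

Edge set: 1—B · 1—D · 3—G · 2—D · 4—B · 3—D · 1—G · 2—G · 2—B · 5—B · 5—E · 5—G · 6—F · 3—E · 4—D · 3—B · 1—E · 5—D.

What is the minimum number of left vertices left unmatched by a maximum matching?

A valid assignment of size 5: 1–D, 2–G, 3–E, 4–B, 6–F.
The set {1, 2, 3, 4, 5} has only 4 neighbours ({B, D, E, G}), so by Hall's theorem at most 5 of the 6 left vertices can be matched.
That matches 5 of the 6, leaving 1 unmatched; no matching can do better.

1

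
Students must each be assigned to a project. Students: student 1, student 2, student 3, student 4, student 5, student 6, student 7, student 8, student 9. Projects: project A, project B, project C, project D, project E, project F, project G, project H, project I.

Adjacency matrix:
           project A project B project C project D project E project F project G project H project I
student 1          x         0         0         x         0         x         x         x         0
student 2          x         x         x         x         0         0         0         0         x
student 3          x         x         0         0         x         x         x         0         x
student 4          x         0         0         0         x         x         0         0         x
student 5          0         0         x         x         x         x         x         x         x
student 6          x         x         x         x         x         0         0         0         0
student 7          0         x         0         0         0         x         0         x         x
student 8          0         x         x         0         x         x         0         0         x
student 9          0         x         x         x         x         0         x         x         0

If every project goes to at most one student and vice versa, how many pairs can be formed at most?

One maximum matching: student 1-project G, student 2-project A, student 3-project F, student 4-project E, student 5-project C, student 6-project D, student 7-project B, student 8-project I, student 9-project H.
This saturates every student, so 9 is the maximum.

9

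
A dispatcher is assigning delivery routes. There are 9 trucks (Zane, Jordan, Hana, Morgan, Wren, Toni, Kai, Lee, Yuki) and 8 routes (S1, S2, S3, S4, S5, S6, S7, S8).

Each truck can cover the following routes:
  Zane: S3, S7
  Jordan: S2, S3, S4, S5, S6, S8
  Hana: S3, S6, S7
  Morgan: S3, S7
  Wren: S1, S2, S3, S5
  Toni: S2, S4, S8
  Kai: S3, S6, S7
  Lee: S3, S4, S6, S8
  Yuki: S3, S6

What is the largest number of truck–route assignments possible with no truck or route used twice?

One maximum matching: Zane-S3, Jordan-S2, Hana-S6, Morgan-S7, Wren-S1, Toni-S8, Lee-S4.
The set {Zane, Hana, Morgan, Kai, Yuki} has only 3 neighbours ({S3, S6, S7}), so by Hall's theorem at most 7 of the 9 trucks can be matched.

7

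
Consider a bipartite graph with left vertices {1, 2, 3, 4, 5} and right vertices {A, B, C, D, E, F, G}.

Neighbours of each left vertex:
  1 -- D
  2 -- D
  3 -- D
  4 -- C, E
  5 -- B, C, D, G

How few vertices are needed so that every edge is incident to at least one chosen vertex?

3

The 3 edges 1–D, 4–E, 5–B form a matching, so any vertex cover needs at least 3 vertices (one per matched edge).
Conversely {4, 5, D} meets every edge and has exactly 3 vertices, so 3 is optimal.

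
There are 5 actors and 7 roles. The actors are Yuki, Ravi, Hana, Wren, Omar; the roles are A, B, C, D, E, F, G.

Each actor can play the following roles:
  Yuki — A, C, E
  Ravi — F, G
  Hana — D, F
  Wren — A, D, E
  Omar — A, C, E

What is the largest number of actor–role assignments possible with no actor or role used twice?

5

For example, pair Yuki→C, Ravi→G, Hana→F, Wren→D, Omar→E.
This saturates every actor, so 5 is the maximum.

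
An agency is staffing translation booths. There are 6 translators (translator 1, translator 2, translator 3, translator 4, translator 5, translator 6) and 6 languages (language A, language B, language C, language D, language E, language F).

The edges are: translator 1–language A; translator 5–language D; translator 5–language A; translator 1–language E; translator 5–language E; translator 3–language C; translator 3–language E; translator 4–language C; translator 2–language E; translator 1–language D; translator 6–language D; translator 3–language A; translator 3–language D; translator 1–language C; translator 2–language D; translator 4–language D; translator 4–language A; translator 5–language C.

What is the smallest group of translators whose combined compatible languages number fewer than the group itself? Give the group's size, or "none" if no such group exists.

Take S = {translator 1, translator 2, translator 3, translator 4, translator 5}. Its neighbourhood is {language A, language C, language D, language E}, so |N(S)| = 4 < |S| = 5.
Every subset of size less than 5 has at least as many neighbours as members, so 5 is the minimum.

5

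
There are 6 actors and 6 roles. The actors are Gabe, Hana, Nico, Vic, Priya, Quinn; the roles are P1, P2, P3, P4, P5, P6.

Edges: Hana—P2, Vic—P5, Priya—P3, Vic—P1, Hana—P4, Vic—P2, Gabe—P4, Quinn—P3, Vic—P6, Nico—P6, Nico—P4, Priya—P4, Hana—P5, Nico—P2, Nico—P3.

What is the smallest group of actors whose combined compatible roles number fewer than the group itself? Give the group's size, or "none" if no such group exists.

Take S = {Gabe, Priya, Quinn}. Its neighbourhood is {P3, P4}, so |N(S)| = 2 < |S| = 3.
Every subset of size less than 3 has at least as many neighbours as members, so 3 is the minimum.

3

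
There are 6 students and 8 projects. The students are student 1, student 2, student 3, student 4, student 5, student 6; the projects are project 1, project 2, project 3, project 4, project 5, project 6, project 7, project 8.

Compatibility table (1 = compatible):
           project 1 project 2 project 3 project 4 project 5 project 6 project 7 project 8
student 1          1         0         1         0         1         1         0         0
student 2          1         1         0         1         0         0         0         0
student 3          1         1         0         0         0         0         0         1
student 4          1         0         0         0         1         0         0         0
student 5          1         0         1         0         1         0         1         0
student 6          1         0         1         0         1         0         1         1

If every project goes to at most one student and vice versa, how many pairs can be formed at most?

For example, pair student 1–project 1, student 2–project 4, student 3–project 8, student 4–project 5, student 5–project 7, student 6–project 3.
All 6 students are matched, so no larger matching exists.

6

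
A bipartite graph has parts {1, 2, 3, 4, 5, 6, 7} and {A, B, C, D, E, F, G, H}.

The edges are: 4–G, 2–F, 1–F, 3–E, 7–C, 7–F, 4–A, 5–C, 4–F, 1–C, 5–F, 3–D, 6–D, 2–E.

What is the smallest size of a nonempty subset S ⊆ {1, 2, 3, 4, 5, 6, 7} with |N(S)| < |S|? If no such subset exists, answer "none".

Take S = {1, 5, 7}. Its neighbourhood is {C, F}, so |N(S)| = 2 < |S| = 3.
Every subset of size less than 3 has at least as many neighbours as members, so 3 is the minimum.

3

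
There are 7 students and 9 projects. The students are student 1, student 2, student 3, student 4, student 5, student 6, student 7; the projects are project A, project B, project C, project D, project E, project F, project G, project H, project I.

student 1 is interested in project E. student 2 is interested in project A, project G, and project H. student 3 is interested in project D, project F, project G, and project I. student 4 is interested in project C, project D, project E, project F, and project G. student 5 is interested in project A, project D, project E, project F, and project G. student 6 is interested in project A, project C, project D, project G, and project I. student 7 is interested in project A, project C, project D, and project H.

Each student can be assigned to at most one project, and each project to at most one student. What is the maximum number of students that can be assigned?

7

One maximum matching: student 1→project E, student 2→project H, student 3→project F, student 4→project G, student 5→project A, student 6→project I, student 7→project C.
This saturates every student, so 7 is the maximum.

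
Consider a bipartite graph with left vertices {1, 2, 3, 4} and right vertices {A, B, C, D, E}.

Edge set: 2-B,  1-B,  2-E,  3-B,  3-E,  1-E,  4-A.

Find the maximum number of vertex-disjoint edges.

For example, pair 1–E, 2–B, 4–A.
The set {1, 2, 3} has only 2 neighbours ({B, E}), so by Hall's theorem at most 3 of the 4 left vertices can be matched.

3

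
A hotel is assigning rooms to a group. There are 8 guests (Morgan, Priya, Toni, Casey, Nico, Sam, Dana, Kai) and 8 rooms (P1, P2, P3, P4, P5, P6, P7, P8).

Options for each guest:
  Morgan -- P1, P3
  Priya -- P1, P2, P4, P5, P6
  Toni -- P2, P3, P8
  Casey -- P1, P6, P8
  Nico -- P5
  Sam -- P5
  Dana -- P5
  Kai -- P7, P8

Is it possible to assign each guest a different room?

The set {Nico, Sam, Dana} has only 1 neighbour ({P5}), so by Hall's theorem at most 6 of the 8 guests can be matched.
Hence no matching covers every guest.

No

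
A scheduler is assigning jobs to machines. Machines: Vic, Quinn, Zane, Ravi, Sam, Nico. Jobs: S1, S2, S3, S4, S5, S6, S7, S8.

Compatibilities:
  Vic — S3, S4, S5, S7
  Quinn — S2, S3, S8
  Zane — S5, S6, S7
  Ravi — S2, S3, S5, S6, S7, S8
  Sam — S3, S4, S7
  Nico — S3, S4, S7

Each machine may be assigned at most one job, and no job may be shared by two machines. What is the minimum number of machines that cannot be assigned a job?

A valid assignment of size 6: Vic–S3, Quinn–S8, Zane–S6, Ravi–S2, Sam–S7, Nico–S4.
This saturates every machine, so 6 is the maximum.
That matches 6 of the 6, leaving 0 unmatched; no matching can do better.

0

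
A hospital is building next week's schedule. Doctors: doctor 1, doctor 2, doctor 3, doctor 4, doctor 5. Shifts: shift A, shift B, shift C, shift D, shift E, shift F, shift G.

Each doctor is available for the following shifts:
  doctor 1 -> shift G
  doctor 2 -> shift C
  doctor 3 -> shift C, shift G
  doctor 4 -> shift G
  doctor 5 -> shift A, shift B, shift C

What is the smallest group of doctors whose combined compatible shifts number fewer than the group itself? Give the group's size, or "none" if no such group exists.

2

Take S = {doctor 1, doctor 4}. Its neighbourhood is {shift G}, so |N(S)| = 1 < |S| = 2.
No single vertex violates Hall's condition since each has at least one neighbour, so 2 is the minimum.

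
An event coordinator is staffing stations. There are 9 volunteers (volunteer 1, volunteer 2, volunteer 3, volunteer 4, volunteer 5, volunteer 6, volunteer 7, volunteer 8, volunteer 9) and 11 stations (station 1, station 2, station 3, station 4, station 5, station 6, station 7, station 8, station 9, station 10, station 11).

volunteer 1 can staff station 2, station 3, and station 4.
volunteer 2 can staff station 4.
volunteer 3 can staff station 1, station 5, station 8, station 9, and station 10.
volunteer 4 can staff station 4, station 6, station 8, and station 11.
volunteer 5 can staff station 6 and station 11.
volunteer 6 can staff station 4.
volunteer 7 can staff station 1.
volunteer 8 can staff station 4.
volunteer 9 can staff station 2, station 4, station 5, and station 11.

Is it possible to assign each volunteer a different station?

No

The set {volunteer 2, volunteer 6, volunteer 8} has only 1 neighbour ({station 4}), so by Hall's theorem at most 7 of the 9 volunteers can be matched.
Hence no matching covers every volunteer.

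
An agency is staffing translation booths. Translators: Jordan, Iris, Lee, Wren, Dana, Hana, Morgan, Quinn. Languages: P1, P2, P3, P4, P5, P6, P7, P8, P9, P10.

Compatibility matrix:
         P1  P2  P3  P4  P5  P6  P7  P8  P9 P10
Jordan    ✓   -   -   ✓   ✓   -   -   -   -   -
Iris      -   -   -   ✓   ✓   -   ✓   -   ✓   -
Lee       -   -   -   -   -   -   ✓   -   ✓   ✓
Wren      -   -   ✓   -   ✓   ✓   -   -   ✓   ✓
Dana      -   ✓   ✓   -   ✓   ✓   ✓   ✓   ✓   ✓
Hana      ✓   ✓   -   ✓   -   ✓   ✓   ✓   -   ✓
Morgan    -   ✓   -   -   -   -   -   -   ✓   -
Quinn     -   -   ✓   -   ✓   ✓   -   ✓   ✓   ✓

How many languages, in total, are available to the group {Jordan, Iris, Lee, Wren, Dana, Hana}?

10

The union of neighbours of {Jordan, Iris, Lee, Wren, Dana, Hana} is {P1, P2, P3, P4, P5, P6, P7, P8, P9, P10}, which has 10 elements.
Since |N(S)| = 10 ≥ |S| = 6, Hall's condition holds for this subset.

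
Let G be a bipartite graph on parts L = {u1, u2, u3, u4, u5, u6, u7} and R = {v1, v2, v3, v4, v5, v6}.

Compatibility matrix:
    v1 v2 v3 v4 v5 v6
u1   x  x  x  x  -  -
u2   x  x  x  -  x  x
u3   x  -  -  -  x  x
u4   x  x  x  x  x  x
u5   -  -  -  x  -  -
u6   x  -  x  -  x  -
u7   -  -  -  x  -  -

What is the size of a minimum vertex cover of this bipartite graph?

6

A maximum matching has 6 edges (e.g. u1–v2, u2–v3, u3–v5, u4–v6, u5–v4, u6–v1).
By König's theorem the minimum vertex cover has the same size. One such cover is {u1, u2, u3, u4, u6, v4}.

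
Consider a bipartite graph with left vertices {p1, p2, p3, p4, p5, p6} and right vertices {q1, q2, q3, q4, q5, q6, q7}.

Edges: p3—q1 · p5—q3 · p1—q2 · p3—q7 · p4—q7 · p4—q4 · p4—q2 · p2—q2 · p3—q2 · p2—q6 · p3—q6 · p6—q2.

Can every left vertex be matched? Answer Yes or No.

The set {p1, p6} has only 1 neighbour ({q2}), so by Hall's theorem at most 5 of the 6 left vertices can be matched.
Hence no matching covers every left vertex.

No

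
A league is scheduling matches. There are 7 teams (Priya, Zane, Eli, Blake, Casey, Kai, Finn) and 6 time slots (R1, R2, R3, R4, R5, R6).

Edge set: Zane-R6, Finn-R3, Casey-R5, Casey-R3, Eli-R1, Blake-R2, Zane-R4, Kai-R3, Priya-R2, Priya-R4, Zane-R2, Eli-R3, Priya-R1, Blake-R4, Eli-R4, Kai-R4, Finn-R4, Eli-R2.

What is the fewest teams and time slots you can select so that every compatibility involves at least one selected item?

6

A maximum matching has 6 edges (e.g. Priya–R1, Zane–R6, Eli–R3, Blake–R2, Casey–R5, Kai–R4).
By König's theorem the minimum vertex cover has the same size. One such cover is {Zane, Casey, R1, R2, R3, R4}.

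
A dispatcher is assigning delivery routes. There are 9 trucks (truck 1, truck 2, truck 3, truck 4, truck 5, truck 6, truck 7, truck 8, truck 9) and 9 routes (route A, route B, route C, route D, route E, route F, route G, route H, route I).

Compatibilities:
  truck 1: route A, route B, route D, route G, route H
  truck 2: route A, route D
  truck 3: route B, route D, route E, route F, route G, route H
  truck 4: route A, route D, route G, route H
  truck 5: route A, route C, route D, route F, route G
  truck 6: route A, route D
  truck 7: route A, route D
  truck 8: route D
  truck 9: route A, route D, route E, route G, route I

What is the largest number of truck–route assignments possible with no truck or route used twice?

7

A valid assignment of size 7: truck 1-route B, truck 2-route A, truck 3-route G, truck 4-route H, truck 5-route C, truck 6-route D, truck 9-route E.
The set {truck 2, truck 6, truck 7, truck 8} has only 2 neighbours ({route A, route D}), so by Hall's theorem at most 7 of the 9 trucks can be matched.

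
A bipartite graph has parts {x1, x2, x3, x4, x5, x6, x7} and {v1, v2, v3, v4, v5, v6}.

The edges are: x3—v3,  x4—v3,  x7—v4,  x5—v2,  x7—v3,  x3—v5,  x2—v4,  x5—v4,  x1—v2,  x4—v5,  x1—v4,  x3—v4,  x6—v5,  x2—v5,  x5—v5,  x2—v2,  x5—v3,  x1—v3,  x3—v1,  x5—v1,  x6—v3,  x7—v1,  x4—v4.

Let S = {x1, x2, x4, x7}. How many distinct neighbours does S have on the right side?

The union of neighbours of {x1, x2, x4, x7} is {v1, v2, v3, v4, v5}, which has 5 elements.
Since |N(S)| = 5 ≥ |S| = 4, Hall's condition holds for this subset.

5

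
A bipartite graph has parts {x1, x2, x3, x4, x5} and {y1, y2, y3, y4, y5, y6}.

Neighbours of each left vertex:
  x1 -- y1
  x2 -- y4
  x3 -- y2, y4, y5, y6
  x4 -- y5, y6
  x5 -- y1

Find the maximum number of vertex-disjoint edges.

4

One maximum matching: x1-y1, x2-y4, x3-y2, x4-y6.
The set {x1, x5} has only 1 neighbour ({y1}), so by Hall's theorem at most 4 of the 5 left vertices can be matched.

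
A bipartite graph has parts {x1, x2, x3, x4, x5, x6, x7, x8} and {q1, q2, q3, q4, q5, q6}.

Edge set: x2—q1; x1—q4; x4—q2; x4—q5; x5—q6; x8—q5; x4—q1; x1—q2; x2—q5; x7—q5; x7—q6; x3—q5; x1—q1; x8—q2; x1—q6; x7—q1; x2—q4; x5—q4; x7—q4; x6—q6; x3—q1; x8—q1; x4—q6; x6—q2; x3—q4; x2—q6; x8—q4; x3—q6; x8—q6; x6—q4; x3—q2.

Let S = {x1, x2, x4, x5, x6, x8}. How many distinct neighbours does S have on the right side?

The union of neighbours of {x1, x2, x4, x5, x6, x8} is {q1, q2, q4, q5, q6}, which has 5 elements.
Since |N(S)| = 5 < |S| = 6, Hall's condition fails for this subset.

5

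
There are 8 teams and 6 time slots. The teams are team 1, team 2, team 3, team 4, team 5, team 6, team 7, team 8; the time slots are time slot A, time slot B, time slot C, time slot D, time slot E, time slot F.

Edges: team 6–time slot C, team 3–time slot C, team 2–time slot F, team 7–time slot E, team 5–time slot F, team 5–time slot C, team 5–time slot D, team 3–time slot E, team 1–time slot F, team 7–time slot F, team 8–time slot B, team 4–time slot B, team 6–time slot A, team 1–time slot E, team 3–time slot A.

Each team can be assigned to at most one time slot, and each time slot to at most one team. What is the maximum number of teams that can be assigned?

6

One maximum matching: team 1–time slot E, team 2–time slot F, team 3–time slot C, team 4–time slot B, team 5–time slot D, team 6–time slot A.
The set {team 1, team 2, team 4, team 7, team 8} has only 3 neighbours ({time slot B, time slot E, time slot F}), so by Hall's theorem at most 6 of the 8 teams can be matched.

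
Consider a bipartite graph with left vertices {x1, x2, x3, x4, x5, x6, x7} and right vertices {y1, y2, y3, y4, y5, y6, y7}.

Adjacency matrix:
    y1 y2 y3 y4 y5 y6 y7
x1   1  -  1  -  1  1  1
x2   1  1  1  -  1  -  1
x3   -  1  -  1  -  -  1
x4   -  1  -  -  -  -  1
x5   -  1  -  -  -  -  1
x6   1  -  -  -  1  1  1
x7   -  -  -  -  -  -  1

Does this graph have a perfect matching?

The set {x4, x5, x7} has only 2 neighbours ({y2, y7}), so by Hall's theorem at most 6 of the 7 left vertices can be matched.
Hence no matching covers every left vertex.

No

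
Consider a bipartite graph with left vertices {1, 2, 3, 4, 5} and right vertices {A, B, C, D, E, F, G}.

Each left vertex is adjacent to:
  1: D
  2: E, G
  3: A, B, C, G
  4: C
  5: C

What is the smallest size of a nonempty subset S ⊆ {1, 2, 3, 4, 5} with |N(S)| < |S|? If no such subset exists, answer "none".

2

Take S = {4, 5}. Its neighbourhood is {C}, so |N(S)| = 1 < |S| = 2.
No single vertex violates Hall's condition since each has at least one neighbour, so 2 is the minimum.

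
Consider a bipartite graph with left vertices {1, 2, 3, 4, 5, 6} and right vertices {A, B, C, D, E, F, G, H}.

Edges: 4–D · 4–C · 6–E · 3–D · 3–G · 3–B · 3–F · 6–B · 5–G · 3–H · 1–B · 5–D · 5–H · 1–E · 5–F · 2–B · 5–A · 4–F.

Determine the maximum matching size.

5

One maximum matching: 1-E, 2-B, 3-H, 4-F, 5-G.
The set {1, 2, 6} has only 2 neighbours ({B, E}), so by Hall's theorem at most 5 of the 6 left vertices can be matched.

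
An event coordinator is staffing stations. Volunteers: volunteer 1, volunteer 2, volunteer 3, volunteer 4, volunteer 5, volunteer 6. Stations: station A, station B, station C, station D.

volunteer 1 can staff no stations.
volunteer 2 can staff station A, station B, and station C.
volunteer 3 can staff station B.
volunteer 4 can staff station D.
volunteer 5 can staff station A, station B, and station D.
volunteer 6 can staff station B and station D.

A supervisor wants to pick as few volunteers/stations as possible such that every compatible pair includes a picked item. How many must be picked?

{volunteer 2, volunteer 5, station B, station D} is a vertex cover of size 4: every edge has an endpoint in this set.
No smaller cover exists because volunteer 2–station C, volunteer 3–station B, volunteer 4–station D, volunteer 5–station A is a matching of size 4, and a cover must include an endpoint of each of these disjoint edges (König's theorem).

4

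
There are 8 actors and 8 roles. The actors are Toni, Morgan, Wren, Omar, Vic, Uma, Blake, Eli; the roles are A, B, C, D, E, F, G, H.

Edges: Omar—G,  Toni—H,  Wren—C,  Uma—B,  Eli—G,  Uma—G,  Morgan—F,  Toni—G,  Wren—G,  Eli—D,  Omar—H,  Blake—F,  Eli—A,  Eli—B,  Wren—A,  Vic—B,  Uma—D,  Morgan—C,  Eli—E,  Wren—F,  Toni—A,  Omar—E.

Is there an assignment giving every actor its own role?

A valid assignment of size 8: Toni–H, Morgan–C, Wren–A, Omar–E, Vic–B, Uma–D, Blake–F, Eli–G.
All 8 actors are covered.

Yes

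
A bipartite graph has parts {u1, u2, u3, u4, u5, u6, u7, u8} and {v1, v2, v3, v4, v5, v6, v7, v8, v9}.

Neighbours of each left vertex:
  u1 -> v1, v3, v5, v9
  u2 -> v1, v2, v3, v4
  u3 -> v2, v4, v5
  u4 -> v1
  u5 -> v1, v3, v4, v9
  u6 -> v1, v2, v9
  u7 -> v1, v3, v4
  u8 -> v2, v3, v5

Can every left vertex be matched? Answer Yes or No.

No

The set {u1, u2, u3, u4, u5, u6, u7, u8} has only 6 neighbours ({v1, v2, v3, v4, v5, v9}), so by Hall's theorem at most 6 of the 8 left vertices can be matched.
Hence no matching covers every left vertex.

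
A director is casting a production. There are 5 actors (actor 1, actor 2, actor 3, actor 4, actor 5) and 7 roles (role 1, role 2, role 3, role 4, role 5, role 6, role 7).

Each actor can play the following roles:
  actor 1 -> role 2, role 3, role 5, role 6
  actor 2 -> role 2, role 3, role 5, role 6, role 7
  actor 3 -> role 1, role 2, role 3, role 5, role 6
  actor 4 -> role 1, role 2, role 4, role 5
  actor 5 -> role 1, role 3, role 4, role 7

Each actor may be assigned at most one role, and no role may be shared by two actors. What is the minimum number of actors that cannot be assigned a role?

One maximum matching: actor 1-role 5, actor 2-role 7, actor 3-role 6, actor 4-role 1, actor 5-role 3.
All 5 actors are matched, so no larger matching exists.
That matches 5 of the 5, leaving 0 unmatched; no matching can do better.

0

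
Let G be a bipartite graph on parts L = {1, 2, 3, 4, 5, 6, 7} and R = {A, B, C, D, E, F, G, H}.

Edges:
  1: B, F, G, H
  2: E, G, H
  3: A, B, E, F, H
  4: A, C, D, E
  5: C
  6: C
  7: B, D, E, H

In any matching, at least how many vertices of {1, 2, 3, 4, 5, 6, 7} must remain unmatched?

One maximum matching: 1→F, 2→G, 3→A, 4→E, 5→C, 7→B.
The set {5, 6} has only 1 neighbour ({C}), so by Hall's theorem at most 6 of the 7 left vertices can be matched.
That matches 6 of the 7, leaving 1 unmatched; no matching can do better.

1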